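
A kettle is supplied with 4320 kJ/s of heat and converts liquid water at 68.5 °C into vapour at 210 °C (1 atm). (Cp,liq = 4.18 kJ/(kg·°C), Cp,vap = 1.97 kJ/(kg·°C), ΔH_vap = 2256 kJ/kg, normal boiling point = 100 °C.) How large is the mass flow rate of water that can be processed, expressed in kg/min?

ṁ = 99.5 kg/min

Δh = 4.18×(100−68.5) + 2256 + 1.97×(210−100) = 2604.4 kJ/kg
Q = 4320 kJ/s = 4320 kJ/s = 259200 kJ/min
ṁ = Q/Δh = 259200 / 2604.4 = 99.525 kg/min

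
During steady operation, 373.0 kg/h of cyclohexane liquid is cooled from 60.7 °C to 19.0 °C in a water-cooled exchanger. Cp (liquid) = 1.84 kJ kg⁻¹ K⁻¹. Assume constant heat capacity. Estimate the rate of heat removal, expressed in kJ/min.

Q = ṁ·Cp·ΔT = 373.0 × 1.84 × (19.0 − 60.7) = -28620 kJ/h
Converting: 28620 / 3600 s = 7.9499 kW
Cooling duty = 476.99 kJ/min

Q_c = 477 kJ/min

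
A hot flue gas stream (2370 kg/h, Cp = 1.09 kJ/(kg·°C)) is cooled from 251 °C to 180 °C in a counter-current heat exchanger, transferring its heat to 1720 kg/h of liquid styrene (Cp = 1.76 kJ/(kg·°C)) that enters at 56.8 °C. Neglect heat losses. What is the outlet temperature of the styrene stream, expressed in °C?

T_c,out = 117 °C

Heat released by hot stream: Q = 2370 × 1.09 × (251 − 180) = 183410 kJ/h
Energy balance on cold side (adiabatic exchanger): Q = ṁ_c·Cp_c·(T_c,out − T_c,in)
T_c,out = 56.8 + 183410/(1720 × 1.76) = 117.39 °C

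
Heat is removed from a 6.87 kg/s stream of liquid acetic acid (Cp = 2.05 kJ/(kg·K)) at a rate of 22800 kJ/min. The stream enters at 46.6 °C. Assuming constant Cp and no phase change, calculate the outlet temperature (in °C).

Q = 22800 kJ/min = 380 kJ/s
ΔT = Q/(ṁ·Cp) = 380/(6.87×2.05) = 26.982 K
T_out = 46.6 − 26.982 = 19.618 °C

T_out = 19.6 °C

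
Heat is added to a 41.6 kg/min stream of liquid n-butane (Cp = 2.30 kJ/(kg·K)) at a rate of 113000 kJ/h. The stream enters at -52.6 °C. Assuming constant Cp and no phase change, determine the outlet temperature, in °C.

Q = 113000 kJ/h = 1883.3 kJ/min
ΔT = Q/(ṁ·Cp) = 1883.3/(41.6×2.30) = 19.684 K
T_out = -52.6 + 19.684 = -32.916 °C

T_out = -32.9 °C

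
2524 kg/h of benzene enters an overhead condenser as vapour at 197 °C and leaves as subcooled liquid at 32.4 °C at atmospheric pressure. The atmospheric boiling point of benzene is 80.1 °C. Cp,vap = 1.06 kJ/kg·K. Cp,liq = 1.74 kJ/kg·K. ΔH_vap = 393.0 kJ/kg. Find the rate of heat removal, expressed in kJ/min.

Q_c = 25200 kJ/min

vapour 197→80.1 °C: -123.91 kJ/kg
condensation at 80.1 °C: -393 kJ/kg
liquid 80.1→32.4 °C: -82.998 kJ/kg
Δh = -123.91 + -393 + -82.998 = -599.91 kJ/kg
Q = ṁ·Δh = 2524 kg/h × -599.91 kJ/kg = -1.5142e+06 kJ/h
|Q| = 420.6 kW = 25236 kJ/min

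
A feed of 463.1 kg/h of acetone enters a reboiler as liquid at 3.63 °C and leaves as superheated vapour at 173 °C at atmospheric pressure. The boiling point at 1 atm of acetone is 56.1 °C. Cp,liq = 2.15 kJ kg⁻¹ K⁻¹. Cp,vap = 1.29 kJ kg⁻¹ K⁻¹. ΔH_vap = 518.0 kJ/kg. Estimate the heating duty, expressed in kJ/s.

Q = 101 kJ/s

liquid 3.63→56.1 °C: 112.81 kJ/kg
vaporisation at 56.1 °C: 518 kJ/kg
vapour 56.1→173 °C: 150.8 kJ/kg
Δh = 112.81 + 518 + 150.8 = 781.61 kJ/kg
Q = ṁ·Δh = 463.1 kg/h × 781.61 kJ/kg = 361960 kJ/h
|Q| = 100.55 kW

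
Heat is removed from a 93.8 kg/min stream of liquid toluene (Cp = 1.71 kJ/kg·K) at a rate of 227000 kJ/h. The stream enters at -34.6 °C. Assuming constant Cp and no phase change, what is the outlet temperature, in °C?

Q = 227000 kJ/h = 3783.3 kJ/min
ΔT = Q/(ṁ·Cp) = 3783.3/(93.8×1.71) = 23.587 K
T_out = -34.6 − 23.587 = -58.187 °C

T_out = -58.2 °C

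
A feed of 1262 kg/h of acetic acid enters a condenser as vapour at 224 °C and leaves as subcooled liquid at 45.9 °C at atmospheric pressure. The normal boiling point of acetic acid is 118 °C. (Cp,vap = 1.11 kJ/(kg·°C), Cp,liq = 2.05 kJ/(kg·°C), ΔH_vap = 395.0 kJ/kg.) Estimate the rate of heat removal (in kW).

Q_c = 232 kW

vapour 224→118 °C: -117.66 kJ/kg
condensation at 118 °C: -395 kJ/kg
liquid 118→45.9 °C: -147.8 kJ/kg
Δh = -117.66 + -395 + -147.8 = -660.47 kJ/kg
Q = ṁ·Δh = 1262 kg/h × -660.47 kJ/kg = -833510 kJ/h
|Q| = 231.53 kW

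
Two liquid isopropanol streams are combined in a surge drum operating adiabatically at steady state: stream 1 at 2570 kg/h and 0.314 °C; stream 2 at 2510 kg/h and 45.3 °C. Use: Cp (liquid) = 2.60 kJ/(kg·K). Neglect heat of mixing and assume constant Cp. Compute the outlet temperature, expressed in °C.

T_out = 22.5 °C

Energy balance with Q = 0: Σ ṁᵢCp,ᵢ(T_out − Tᵢ) = 0
Σ ṁᵢCp,ᵢTᵢ = 2570×2.60×0.314 + 2510×2.60×45.3 = 297730
Σ ṁᵢCp,ᵢ = 2570×2.60 + 2510×2.60 = 13208
T_out = 297730 / 13208 = 22.541 °C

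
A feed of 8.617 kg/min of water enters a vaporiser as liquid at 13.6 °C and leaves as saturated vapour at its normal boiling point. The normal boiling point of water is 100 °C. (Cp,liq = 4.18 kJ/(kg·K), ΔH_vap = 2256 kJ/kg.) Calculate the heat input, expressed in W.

Q = 376000 W

liquid 13.6→100 °C: 361.15 kJ/kg
vaporisation at 100 °C: 2256 kJ/kg
Δh = 361.15 + 2256 = 2617.2 kJ/kg
Q = ṁ·Δh = 8.617 kg/min × 2617.2 kJ/kg = 22552 kJ/min
|Q| = 375.87 kW = 375870 W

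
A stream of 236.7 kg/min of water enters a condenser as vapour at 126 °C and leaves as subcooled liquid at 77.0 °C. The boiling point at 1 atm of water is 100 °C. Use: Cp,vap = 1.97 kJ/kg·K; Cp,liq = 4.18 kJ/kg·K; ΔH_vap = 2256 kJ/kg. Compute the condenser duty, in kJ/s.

vapour 126→100 °C: -51.22 kJ/kg
condensation at 100 °C: -2256 kJ/kg
liquid 100→77.0 °C: -96.14 kJ/kg
Δh = -51.22 + -2256 + -96.14 = -2403.4 kJ/kg
Q = ṁ·Δh = 236.7 kg/min × -2403.4 kJ/kg = -568880 kJ/min
|Q| = 9481.3 kW

Q_c = 9480 kJ/s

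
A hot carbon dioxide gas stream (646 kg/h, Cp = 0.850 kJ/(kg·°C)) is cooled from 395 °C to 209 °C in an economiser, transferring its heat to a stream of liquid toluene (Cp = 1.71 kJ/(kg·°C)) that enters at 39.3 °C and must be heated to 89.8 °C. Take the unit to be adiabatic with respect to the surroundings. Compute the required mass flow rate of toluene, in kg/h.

ṁ_c = 1180 kg/h

Heat released by hot stream: Q = 646 × 0.850 × (395 − 209) = 102130 kJ/h
Energy balance on cold side (adiabatic exchanger): Q = ṁ_c·Cp_c·(T_c,out − T_c,in)
ṁ_c = 102130 / [1.71 × (89.8 − 39.3)] = 1182.7 kg/h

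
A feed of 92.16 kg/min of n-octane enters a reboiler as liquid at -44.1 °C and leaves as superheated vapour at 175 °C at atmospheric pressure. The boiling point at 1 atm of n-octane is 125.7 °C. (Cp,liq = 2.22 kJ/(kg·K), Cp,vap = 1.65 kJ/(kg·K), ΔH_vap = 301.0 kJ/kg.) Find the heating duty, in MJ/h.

liquid -44.1→125.7 °C: 376.96 kJ/kg
vaporisation at 125.7 °C: 301 kJ/kg
vapour 125.7→175 °C: 81.345 kJ/kg
Δh = 376.96 + 301 + 81.345 = 759.3 kJ/kg
Q = ṁ·Δh = 92.16 kg/min × 759.3 kJ/kg = 69977 kJ/min
|Q| = 1166.3 kW = 4198.6 MJ/h

Q = 4200 MJ/h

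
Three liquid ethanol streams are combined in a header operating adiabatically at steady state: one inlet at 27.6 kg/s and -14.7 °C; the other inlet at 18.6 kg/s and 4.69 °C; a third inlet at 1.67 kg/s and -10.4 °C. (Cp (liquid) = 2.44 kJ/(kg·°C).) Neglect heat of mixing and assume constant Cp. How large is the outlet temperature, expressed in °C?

Energy balance with Q = 0: Σ ṁᵢCp,ᵢ(T_out − Tᵢ) = 0
Σ ṁᵢCp,ᵢTᵢ = 27.6×2.44×-14.7 + 18.6×2.44×4.69 + 1.67×2.44×-10.4 = -819.48
Σ ṁᵢCp,ᵢ = 27.6×2.44 + 18.6×2.44 + 1.67×2.44 = 116.8
T_out = -819.48 / 116.8 = -7.016 °C

T_out = -7.02 °C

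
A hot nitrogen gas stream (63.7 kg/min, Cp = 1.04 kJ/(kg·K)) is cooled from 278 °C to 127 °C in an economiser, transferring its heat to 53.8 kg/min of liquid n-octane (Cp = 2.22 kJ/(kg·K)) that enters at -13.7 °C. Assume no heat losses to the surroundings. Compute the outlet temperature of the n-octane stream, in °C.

Heat released by hot stream: Q = 63.7 × 1.04 × (278 − 127) = 10003 kJ/min
Energy balance on cold side (adiabatic exchanger): Q = ṁ_c·Cp_c·(T_c,out − T_c,in)
T_c,out = -13.7 + 10003/(53.8 × 2.22) = 70.056 °C

T_c,out = 70.1 °C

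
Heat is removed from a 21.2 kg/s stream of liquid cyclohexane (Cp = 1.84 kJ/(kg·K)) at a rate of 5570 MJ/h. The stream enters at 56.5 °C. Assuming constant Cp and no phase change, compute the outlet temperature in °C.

T_out = 16.8 °C

Q = 5570 MJ/h = 1547.2 kJ/s
ΔT = Q/(ṁ·Cp) = 1547.2/(21.2×1.84) = 39.664 K
T_out = 56.5 − 39.664 = 16.836 °C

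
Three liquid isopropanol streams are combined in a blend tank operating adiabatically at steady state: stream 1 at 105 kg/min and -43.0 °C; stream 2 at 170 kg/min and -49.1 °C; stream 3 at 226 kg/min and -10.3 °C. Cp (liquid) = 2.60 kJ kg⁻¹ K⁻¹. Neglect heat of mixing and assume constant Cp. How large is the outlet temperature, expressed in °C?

T_out = -30.3 °C

Energy balance with Q = 0: Σ ṁᵢCp,ᵢ(T_out − Tᵢ) = 0
T_out = Σ ṁᵢCp,ᵢTᵢ / Σ ṁᵢCp,ᵢ
      = -39493 / 1302.6 = -30.319 °C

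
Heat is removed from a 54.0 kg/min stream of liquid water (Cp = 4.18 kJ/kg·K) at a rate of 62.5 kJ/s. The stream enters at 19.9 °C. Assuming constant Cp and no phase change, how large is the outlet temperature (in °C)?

T_out = 3.29 °C

Q = 62.5 kJ/s = 3750 kJ/min
ΔT = Q/(ṁ·Cp) = 3750/(54.0×4.18) = 16.614 K
T_out = 19.9 − 16.614 = 3.2865 °C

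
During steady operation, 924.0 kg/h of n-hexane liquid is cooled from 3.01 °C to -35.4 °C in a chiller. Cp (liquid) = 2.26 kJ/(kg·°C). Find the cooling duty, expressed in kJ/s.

Q_c = 22.3 kJ/s

Q = ṁ·Cp·ΔT = 924.0 × 2.26 × (-35.4 − 3.01) = -80209 kJ/h
Converting: 80209 / 3600 s = 22.28 kW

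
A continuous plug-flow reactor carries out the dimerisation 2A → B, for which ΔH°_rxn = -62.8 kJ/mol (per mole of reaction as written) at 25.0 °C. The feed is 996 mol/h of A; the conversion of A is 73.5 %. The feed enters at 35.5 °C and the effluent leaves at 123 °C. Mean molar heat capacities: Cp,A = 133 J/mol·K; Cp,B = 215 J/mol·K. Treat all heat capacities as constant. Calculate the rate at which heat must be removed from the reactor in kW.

Q_out = 3.67 kW

Extent of reaction ξ = 0.735 × 996 / 2 = 366.03 mol/h
Reaction term: ξ·ΔH°_rxn = 366.03 × -62.8 = -22987 kJ/h
Sensible, feed 35.5→25 °C: -1390.9 kJ/h
Outlet flows (mol/h): A 263.94, B 366.03
Sensible, products 25→123 °C: 11152 kJ/h
Q = ΔH = -13225 kJ/h = -3.6737 kW
Heat removed = 3.6737 kW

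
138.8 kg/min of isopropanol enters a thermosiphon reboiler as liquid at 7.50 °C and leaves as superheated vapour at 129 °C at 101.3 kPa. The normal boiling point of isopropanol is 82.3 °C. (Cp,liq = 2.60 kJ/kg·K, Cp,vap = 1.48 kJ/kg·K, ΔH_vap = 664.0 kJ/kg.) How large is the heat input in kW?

liquid 7.50→82.3 °C: 194.48 kJ/kg
vaporisation at 82.3 °C: 664 kJ/kg
vapour 82.3→129 °C: 69.116 kJ/kg
Δh = 194.48 + 664 + 69.116 = 927.6 kJ/kg
Q = ṁ·Δh = 138.8 kg/min × 927.6 kJ/kg = 128750 kJ/min
|Q| = 2145.8 kW

Q = 2150 kW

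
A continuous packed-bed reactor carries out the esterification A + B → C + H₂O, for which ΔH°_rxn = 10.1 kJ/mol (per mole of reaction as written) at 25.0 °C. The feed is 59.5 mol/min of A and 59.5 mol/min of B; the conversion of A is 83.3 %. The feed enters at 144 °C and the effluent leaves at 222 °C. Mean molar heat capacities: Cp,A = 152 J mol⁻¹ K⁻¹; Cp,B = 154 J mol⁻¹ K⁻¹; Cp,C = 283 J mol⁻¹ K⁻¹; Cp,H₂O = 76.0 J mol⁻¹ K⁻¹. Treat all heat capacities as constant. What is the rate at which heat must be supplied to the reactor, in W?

Q_in = 40600 W

Extent of reaction ξ = 0.833 × 59.5 = 49.563 mol/min
Reaction term: ξ·ΔH°_rxn = 49.563 × 10.1 = 500.59 kJ/min
Sensible, feed 144→25 °C: -2166.6 kJ/min
Outlet flows (mol/min): A 9.9365, B 9.9365, C 49.563, H₂O 49.563
Sensible, products 25→222 °C: 4104.3 kJ/min
Q = ΔH = 2438.2 kJ/min = 40.637 kW
Heat supplied = 40637 W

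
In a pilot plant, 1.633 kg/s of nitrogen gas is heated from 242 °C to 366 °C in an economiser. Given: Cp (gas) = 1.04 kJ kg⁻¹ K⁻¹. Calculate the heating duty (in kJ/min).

Q = ṁ·Cp·ΔT = 1.633 × 1.04 × (366 − 242) = 210.59 kJ/s
Heating duty = 12636 kJ/min

Q = 12600 kJ/min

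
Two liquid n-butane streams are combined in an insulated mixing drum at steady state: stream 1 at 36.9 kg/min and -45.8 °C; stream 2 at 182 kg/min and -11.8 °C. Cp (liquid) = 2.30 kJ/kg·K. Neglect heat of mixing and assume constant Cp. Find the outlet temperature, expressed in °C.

T_out = -17.5 °C

Adiabatic, steady state ⇒ Σ ṁᵢCp,ᵢ(T_out − Tᵢ) = 0
Σ ṁᵢCp,ᵢTᵢ = 36.9×2.30×-45.8 + 182×2.30×-11.8 = -8826.5
Σ ṁᵢCp,ᵢ = 36.9×2.30 + 182×2.30 = 503.47
T_out = -8826.5 / 503.47 = -17.531 °C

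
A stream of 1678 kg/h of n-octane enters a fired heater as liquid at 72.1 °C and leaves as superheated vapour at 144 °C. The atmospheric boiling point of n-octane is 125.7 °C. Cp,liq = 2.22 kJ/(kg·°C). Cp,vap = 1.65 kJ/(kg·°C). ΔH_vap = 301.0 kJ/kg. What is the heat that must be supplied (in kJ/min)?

Q = 12600 kJ/min

liquid 72.1→125.7 °C: 118.99 kJ/kg
vaporisation at 125.7 °C: 301 kJ/kg
vapour 125.7→144 °C: 30.195 kJ/kg
Δh = 118.99 + 301 + 30.195 = 450.19 kJ/kg
Q = ṁ·Δh = 1678 kg/h × 450.19 kJ/kg = 755410 kJ/h
|Q| = 209.84 kW = 12590 kJ/min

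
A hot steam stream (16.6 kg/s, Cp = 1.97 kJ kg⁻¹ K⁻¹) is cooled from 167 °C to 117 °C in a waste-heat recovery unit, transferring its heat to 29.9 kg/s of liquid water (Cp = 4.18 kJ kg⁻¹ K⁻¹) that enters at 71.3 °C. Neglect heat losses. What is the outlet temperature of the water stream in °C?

T_c,out = 84.4 °C

Heat released by hot stream: Q = 16.6 × 1.97 × (167 − 117) = 1635.1 kJ/s
Energy balance on cold side (adiabatic exchanger): Q = ṁ_c·Cp_c·(T_c,out − T_c,in)
T_c,out = 71.3 + 1635.1/(29.9 × 4.18) = 84.383 °C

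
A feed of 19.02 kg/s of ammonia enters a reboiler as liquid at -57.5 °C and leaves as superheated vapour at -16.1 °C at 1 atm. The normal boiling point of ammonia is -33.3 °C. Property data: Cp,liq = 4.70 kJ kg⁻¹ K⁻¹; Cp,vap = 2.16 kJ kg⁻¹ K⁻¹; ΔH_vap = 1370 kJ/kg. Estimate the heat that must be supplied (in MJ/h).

Q = 104000 MJ/h

liquid -57.5→-33.3 °C: 113.74 kJ/kg
vaporisation at -33.3 °C: 1370 kJ/kg
vapour -33.3→-16.1 °C: 37.152 kJ/kg
Δh = 113.74 + 1370 + 37.152 = 1520.9 kJ/kg
Q = ṁ·Δh = 19.02 kg/s × 1520.9 kJ/kg = 28927 kJ/s
|Q| = 28927 kW = 104140 MJ/h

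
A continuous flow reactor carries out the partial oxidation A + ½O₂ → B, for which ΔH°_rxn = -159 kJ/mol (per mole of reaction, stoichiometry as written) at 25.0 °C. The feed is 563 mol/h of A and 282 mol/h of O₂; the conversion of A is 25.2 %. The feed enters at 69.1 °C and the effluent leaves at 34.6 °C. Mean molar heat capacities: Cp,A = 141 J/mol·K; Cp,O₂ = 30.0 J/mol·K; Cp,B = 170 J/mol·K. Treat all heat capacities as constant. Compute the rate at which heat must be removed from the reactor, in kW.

Extent of reaction ξ = 0.252 × 563 = 141.88 mol/h
Reaction term: ξ·ΔH°_rxn = 141.88 × -159 = -22558 kJ/h
Sensible, feed 69.1→25 °C: -3873.9 kJ/h
Outlet flows (mol/h): A 421.12, O₂ 211.06, B 141.88
Sensible, products 25→34.6 °C: 862.36 kJ/h
Q = ΔH = -25570 kJ/h = -7.1027 kW
Heat removed = 7.1027 kW

Q_out = 7.10 kW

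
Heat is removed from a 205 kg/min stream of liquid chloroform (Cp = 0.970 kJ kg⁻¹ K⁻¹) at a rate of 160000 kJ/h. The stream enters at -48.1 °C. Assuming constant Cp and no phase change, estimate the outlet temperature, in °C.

Q = 160000 kJ/h = 2666.7 kJ/min
ΔT = Q/(ṁ·Cp) = 2666.7/(205×0.970) = 13.41 K
T_out = -48.1 − 13.41 = -61.51 °C

T_out = -61.5 °C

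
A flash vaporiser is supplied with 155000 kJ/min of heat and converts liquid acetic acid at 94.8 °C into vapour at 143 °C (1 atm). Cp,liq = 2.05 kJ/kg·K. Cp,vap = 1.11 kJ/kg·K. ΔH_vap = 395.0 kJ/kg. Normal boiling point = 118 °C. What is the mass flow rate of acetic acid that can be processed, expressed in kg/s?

Δh = 2.05×(118−94.8) + 395.0 + 1.11×(143−118) = 470.31 kJ/kg
Q = 155000 kJ/min = 2583.3 kJ/s = 2583.3 kJ/s
ṁ = Q/Δh = 2583.3 / 470.31 = 5.4928 kg/s

ṁ = 5.49 kg/s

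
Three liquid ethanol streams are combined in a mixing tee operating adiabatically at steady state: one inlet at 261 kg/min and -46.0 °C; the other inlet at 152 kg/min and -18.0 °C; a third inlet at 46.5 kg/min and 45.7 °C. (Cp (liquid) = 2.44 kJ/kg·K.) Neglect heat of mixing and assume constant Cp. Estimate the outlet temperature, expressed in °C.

T_out = -27.5 °C

Energy balance with Q = 0: Σ ṁᵢCp,ᵢ(T_out − Tᵢ) = 0
Σ ṁᵢCp,ᵢTᵢ = 261×2.44×-46.0 + 152×2.44×-18.0 + 46.5×2.44×45.7 = -30785
Σ ṁᵢCp,ᵢ = 261×2.44 + 152×2.44 + 46.5×2.44 = 1121.2
T_out = -30785 / 1121.2 = -27.458 °C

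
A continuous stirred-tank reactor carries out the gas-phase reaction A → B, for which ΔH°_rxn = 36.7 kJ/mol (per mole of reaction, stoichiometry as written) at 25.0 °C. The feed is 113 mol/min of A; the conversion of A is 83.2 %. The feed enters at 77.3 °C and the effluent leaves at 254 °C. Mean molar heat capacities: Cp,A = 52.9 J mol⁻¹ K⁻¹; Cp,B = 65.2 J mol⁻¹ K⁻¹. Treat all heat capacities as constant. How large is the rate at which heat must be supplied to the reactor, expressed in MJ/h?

Extent of reaction ξ = 0.832 × 113 = 94.016 mol/min
Reaction term: ξ·ΔH°_rxn = 94.016 × 36.7 = 3450.4 kJ/min
Sensible, feed 77.3→25 °C: -312.63 kJ/min
Outlet flows (mol/min): A 18.984, B 94.016
Sensible, products 25→254 °C: 1633.7 kJ/min
Q = ΔH = 4771.5 kJ/min = 79.524 kW
Heat supplied = 286.29 MJ/h

Q_in = 286 MJ/h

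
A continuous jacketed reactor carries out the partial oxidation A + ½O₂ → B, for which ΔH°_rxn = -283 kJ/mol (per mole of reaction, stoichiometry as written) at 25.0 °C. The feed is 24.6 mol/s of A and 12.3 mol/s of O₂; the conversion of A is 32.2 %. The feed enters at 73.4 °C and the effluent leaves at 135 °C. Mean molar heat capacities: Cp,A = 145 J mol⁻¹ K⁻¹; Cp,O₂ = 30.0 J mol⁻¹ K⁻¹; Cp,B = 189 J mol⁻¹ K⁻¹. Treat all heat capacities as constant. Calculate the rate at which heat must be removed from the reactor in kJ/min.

Q_out = 118000 kJ/min

Extent of reaction ξ = 0.322 × 24.6 = 7.9212 mol/s
Reaction term: ξ·ΔH°_rxn = 7.9212 × -283 = -2241.7 kJ/s
Sensible, feed 73.4→25 °C: -190.5 kJ/s
Outlet flows (mol/s): A 16.679, O₂ 8.3394, B 7.9212
Sensible, products 25→135 °C: 458.23 kJ/s
Q = ΔH = -1974 kJ/s = -1974 kW
Heat removed = 118440 kJ/min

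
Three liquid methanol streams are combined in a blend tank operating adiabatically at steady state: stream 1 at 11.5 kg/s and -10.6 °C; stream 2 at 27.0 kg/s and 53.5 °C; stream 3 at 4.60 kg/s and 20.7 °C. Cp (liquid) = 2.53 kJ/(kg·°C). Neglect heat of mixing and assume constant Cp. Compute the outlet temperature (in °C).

No heat crosses the boundary, so H_out = H_in.
T_out = Σ ṁᵢCp,ᵢTᵢ / Σ ṁᵢCp,ᵢ
      = 3587.1 / 109.04 = 32.896 °C

T_out = 32.9 °C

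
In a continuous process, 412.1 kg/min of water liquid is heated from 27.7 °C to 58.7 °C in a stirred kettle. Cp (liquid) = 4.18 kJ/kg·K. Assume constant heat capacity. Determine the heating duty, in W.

Q = ṁ·Cp·ΔT = 412.1 × 4.18 × (58.7 − 27.7) = 53400 kJ/min
Converting: 53400 / 60 s = 890 kW
Heating duty = 890000 W

Q = 890000 W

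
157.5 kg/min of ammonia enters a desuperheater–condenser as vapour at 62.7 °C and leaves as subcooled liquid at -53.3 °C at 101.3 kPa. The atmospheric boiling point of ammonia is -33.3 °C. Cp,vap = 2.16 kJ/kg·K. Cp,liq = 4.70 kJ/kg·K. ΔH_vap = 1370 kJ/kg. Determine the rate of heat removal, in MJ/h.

Q_c = 15800 MJ/h

vapour 62.7→-33.3 °C: -207.36 kJ/kg
condensation at -33.3 °C: -1370 kJ/kg
liquid -33.3→-53.3 °C: -94 kJ/kg
Δh = -207.36 + -1370 + -94 = -1671.4 kJ/kg
Q = ṁ·Δh = 157.5 kg/min × -1671.4 kJ/kg = -263240 kJ/min
|Q| = 4387.3 kW = 15794 MJ/h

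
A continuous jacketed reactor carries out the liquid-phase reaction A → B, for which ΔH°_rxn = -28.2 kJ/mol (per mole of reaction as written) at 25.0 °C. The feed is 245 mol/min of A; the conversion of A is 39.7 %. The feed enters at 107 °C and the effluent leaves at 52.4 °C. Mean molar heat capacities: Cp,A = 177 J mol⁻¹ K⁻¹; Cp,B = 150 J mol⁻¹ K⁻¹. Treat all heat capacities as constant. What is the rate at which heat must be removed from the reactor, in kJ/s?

Q_out = 86.4 kJ/s

Extent of reaction ξ = 0.397 × 245 = 97.265 mol/min
Reaction term: ξ·ΔH°_rxn = 97.265 × -28.2 = -2742.9 kJ/min
Sensible, feed 107→25 °C: -3555.9 kJ/min
Outlet flows (mol/min): A 147.74, B 97.265
Sensible, products 25→52.4 °C: 1116.2 kJ/min
Q = ΔH = -5182.6 kJ/min = -86.376 kW
Heat removed = 86.376 kJ/s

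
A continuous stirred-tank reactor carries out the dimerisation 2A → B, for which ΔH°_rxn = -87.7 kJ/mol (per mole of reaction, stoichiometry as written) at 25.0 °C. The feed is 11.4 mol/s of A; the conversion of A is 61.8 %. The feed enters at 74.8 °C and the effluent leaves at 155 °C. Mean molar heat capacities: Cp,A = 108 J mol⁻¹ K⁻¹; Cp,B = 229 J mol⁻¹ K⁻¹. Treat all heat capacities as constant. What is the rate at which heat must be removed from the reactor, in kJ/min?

Extent of reaction ξ = 0.618 × 11.4 / 2 = 3.5226 mol/s
Reaction term: ξ·ΔH°_rxn = 3.5226 × -87.7 = -308.93 kJ/s
Sensible, feed 74.8→25 °C: -61.314 kJ/s
Outlet flows (mol/s): A 4.3548, B 3.5226
Sensible, products 25→155 °C: 166.01 kJ/s
Q = ΔH = -204.24 kJ/s = -204.24 kW
Heat removed = 12254 kJ/min

Q_out = 12300 kJ/min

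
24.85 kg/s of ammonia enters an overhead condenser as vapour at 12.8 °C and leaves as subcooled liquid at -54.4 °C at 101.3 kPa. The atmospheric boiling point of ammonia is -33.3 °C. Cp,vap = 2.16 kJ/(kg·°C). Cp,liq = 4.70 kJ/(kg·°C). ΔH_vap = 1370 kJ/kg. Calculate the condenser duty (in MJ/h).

vapour 12.8→-33.3 °C: -99.576 kJ/kg
condensation at -33.3 °C: -1370 kJ/kg
liquid -33.3→-54.4 °C: -99.17 kJ/kg
Δh = -99.576 + -1370 + -99.17 = -1568.7 kJ/kg
Q = ṁ·Δh = 24.85 kg/s × -1568.7 kJ/kg = -38983 kJ/s
|Q| = 38983 kW = 140340 MJ/h

Q_c = 140000 MJ/h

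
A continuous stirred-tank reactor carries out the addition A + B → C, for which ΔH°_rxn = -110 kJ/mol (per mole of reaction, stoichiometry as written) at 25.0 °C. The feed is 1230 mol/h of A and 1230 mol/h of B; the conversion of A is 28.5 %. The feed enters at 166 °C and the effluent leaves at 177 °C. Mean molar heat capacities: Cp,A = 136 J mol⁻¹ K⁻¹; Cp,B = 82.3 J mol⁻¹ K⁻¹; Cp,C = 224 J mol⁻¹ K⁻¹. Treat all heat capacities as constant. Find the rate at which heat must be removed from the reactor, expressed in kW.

Extent of reaction ξ = 0.285 × 1230 = 350.55 mol/h
Reaction term: ξ·ΔH°_rxn = 350.55 × -110 = -38560 kJ/h
Sensible, feed 166→25 °C: -37860 kJ/h
Outlet flows (mol/h): A 879.45, B 879.45, C 350.55
Sensible, products 25→177 °C: 41117 kJ/h
Q = ΔH = -35303 kJ/h = -9.8064 kW
Heat removed = 9.8064 kW

Q_out = 9.81 kW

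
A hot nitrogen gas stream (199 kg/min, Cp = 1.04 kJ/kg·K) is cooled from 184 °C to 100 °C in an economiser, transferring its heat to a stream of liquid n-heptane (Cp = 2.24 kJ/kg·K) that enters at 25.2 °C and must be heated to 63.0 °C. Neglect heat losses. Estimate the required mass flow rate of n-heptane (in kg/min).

ṁ_c = 205 kg/min

Heat released by hot stream: Q = 199 × 1.04 × (184 − 100) = 17385 kJ/min
Energy balance on cold side (adiabatic exchanger): Q = ṁ_c·Cp_c·(T_c,out − T_c,in)
ṁ_c = 17385 / [2.24 × (63.0 − 25.2)] = 205.32 kg/min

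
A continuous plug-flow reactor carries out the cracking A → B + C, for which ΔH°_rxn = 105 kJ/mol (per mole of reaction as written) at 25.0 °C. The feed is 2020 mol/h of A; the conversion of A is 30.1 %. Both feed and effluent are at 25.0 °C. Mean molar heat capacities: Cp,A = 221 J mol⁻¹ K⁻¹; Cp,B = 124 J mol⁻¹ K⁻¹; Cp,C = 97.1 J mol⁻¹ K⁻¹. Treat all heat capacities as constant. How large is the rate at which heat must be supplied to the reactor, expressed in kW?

Q_in = 17.7 kW

Extent of reaction ξ = 0.301 × 2020 = 608.02 mol/h
Reaction term: ξ·ΔH°_rxn = 608.02 × 105 = 63842 kJ/h
Q = ΔH = 63842 kJ/h = 17.734 kW
Heat supplied = 17.734 kW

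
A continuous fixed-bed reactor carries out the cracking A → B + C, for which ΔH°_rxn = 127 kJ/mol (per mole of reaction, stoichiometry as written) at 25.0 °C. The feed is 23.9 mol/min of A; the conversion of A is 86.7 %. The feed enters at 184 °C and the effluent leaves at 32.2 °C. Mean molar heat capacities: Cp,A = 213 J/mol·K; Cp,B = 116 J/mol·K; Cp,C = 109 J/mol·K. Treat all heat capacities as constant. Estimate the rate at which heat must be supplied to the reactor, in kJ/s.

Extent of reaction ξ = 0.867 × 23.9 = 20.721 mol/min
Reaction term: ξ·ΔH°_rxn = 20.721 × 127 = 2631.6 kJ/min
Sensible, feed 184→25 °C: -809.42 kJ/min
Outlet flows (mol/min): A 3.1787, B 20.721, C 20.721
Sensible, products 25→32.2 °C: 38.443 kJ/min
Q = ΔH = 1860.6 kJ/min = 31.01 kW
Heat supplied = 31.01 kJ/s

Q_in = 31.0 kJ/s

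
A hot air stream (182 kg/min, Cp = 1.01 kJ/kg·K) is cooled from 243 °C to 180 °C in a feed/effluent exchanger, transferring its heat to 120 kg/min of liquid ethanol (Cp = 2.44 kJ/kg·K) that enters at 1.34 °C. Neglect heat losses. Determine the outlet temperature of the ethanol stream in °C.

T_c,out = 40.9 °C

Heat released by hot stream: Q = 182 × 1.01 × (243 − 180) = 11581 kJ/min
Energy balance on cold side (adiabatic exchanger): Q = ṁ_c·Cp_c·(T_c,out − T_c,in)
T_c,out = 1.34 + 11581/(120 × 2.44) = 40.891 °C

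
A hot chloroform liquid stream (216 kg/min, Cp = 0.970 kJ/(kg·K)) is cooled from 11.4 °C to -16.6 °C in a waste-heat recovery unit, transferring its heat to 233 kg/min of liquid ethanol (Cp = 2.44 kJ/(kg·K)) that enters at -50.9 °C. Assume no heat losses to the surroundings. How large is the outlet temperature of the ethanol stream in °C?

Heat released by hot stream: Q = 216 × 0.970 × (11.4 − -16.6) = 5866.6 kJ/min
Energy balance on cold side (adiabatic exchanger): Q = ṁ_c·Cp_c·(T_c,out − T_c,in)
T_c,out = -50.9 + 5866.6/(233 × 2.44) = -40.581 °C

T_c,out = -40.6 °C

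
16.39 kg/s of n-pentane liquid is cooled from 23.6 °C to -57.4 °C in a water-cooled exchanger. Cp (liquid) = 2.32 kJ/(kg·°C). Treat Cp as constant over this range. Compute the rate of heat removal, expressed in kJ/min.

Q_c = 185000 kJ/min

Q = ṁ·Cp·ΔT = 16.39 × 2.32 × (-57.4 − 23.6) = -3080 kJ/s
Cooling duty = 184800 kJ/min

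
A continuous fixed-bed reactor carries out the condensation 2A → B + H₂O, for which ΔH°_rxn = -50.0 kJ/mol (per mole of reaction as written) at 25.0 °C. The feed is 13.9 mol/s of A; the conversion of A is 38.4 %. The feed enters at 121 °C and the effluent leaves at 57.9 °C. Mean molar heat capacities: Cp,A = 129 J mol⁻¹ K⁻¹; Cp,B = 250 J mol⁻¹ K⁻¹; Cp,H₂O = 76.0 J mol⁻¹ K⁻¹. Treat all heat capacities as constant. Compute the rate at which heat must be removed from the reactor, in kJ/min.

Extent of reaction ξ = 0.384 × 13.9 / 2 = 2.6688 mol/s
Reaction term: ξ·ΔH°_rxn = 2.6688 × -50.0 = -133.44 kJ/s
Sensible, feed 121→25 °C: -172.14 kJ/s
Outlet flows (mol/s): A 8.5624, B 2.6688, H₂O 2.6688
Sensible, products 25→57.9 °C: 64.964 kJ/s
Q = ΔH = -240.61 kJ/s = -240.61 kW
Heat removed = 14437 kJ/min

Q_out = 14400 kJ/min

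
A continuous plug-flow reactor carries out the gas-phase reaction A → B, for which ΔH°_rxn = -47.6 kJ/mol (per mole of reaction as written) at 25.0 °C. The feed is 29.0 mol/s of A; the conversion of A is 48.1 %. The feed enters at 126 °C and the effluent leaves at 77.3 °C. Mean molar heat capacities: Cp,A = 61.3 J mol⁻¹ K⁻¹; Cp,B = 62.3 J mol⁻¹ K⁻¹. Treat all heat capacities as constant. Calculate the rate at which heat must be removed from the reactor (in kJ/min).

Q_out = 45000 kJ/min

Extent of reaction ξ = 0.481 × 29.0 = 13.949 mol/s
Reaction term: ξ·ΔH°_rxn = 13.949 × -47.6 = -663.97 kJ/s
Sensible, feed 126→25 °C: -179.55 kJ/s
Outlet flows (mol/s): A 15.051, B 13.949
Sensible, products 25→77.3 °C: 93.703 kJ/s
Q = ΔH = -749.82 kJ/s = -749.82 kW
Heat removed = 44989 kJ/min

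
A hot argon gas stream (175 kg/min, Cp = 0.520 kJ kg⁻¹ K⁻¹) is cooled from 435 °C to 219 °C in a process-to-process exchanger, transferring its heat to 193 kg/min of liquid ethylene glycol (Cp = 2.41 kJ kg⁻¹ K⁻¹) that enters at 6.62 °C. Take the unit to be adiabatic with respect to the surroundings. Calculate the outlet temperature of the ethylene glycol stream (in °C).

T_c,out = 48.9 °C

Heat released by hot stream: Q = 175 × 0.520 × (435 − 219) = 19656 kJ/min
Energy balance on cold side (adiabatic exchanger): Q = ṁ_c·Cp_c·(T_c,out − T_c,in)
T_c,out = 6.62 + 19656/(193 × 2.41) = 48.879 °C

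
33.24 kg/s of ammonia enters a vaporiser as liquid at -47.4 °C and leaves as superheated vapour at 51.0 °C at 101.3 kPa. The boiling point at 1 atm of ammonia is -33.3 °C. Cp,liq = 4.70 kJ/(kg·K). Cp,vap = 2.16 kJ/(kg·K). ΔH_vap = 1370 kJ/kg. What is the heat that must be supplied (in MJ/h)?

Q = 194000 MJ/h

liquid -47.4→-33.3 °C: 66.27 kJ/kg
vaporisation at -33.3 °C: 1370 kJ/kg
vapour -33.3→51.0 °C: 182.09 kJ/kg
Δh = 66.27 + 1370 + 182.09 = 1618.4 kJ/kg
Q = ṁ·Δh = 33.24 kg/s × 1618.4 kJ/kg = 53794 kJ/s
|Q| = 53794 kW = 193660 MJ/h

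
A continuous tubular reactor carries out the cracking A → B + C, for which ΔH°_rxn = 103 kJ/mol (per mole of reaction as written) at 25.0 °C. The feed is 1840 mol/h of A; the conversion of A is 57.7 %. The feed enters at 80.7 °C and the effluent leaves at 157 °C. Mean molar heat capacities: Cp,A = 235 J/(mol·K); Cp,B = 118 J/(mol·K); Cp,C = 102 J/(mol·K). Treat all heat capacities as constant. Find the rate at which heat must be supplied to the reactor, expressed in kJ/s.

Q_in = 39.0 kJ/s

Extent of reaction ξ = 0.577 × 1840 = 1061.7 mol/h
Reaction term: ξ·ΔH°_rxn = 1061.7 × 103 = 109350 kJ/h
Sensible, feed 80.7→25 °C: -24085 kJ/h
Outlet flows (mol/h): A 778.32, B 1061.7, C 1061.7
Sensible, products 25→157 °C: 54975 kJ/h
Q = ΔH = 140240 kJ/h = 38.956 kW
Heat supplied = 38.956 kJ/s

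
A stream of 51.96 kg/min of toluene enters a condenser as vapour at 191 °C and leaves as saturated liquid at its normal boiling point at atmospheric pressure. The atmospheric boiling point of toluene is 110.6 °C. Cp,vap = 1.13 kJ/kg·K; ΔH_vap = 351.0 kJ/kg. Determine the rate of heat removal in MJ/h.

Q_c = 1380 MJ/h

vapour 191→110.6 °C: -90.852 kJ/kg
condensation at 110.6 °C: -351 kJ/kg
Δh = -90.852 + -351 = -441.85 kJ/kg
Q = ṁ·Δh = 51.96 kg/min × -441.85 kJ/kg = -22959 kJ/min
|Q| = 382.64 kW = 1377.5 MJ/h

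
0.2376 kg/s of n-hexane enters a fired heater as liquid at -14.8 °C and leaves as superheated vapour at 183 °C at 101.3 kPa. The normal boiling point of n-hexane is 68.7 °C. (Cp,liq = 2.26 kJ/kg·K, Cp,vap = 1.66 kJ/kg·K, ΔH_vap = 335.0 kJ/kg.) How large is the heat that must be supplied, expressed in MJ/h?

liquid -14.8→68.7 °C: 188.71 kJ/kg
vaporisation at 68.7 °C: 335 kJ/kg
vapour 68.7→183 °C: 189.74 kJ/kg
Δh = 188.71 + 335 + 189.74 = 713.45 kJ/kg
Q = ṁ·Δh = 0.2376 kg/s × 713.45 kJ/kg = 169.52 kJ/s
|Q| = 169.52 kW = 610.25 MJ/h

Q = 610 MJ/h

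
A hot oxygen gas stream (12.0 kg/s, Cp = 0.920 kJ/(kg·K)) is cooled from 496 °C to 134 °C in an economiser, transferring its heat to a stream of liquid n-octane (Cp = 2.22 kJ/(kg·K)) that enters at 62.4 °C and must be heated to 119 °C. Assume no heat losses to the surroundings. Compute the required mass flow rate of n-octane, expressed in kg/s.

Heat released by hot stream: Q = 12.0 × 0.920 × (496 − 134) = 3996.5 kJ/s
Energy balance on cold side (adiabatic exchanger): Q = ṁ_c·Cp_c·(T_c,out − T_c,in)
ṁ_c = 3996.5 / [2.22 × (119 − 62.4)] = 31.806 kg/s

ṁ_c = 31.8 kg/s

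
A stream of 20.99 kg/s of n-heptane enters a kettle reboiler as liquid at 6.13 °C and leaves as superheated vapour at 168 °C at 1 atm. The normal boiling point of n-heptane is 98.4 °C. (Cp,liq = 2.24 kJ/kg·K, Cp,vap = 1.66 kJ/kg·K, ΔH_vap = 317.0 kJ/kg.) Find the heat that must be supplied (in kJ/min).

Q = 805000 kJ/min

liquid 6.13→98.4 °C: 206.68 kJ/kg
vaporisation at 98.4 °C: 317 kJ/kg
vapour 98.4→168 °C: 115.54 kJ/kg
Δh = 206.68 + 317 + 115.54 = 639.22 kJ/kg
Q = ṁ·Δh = 20.99 kg/s × 639.22 kJ/kg = 13417 kJ/s
|Q| = 13417 kW = 805030 kJ/min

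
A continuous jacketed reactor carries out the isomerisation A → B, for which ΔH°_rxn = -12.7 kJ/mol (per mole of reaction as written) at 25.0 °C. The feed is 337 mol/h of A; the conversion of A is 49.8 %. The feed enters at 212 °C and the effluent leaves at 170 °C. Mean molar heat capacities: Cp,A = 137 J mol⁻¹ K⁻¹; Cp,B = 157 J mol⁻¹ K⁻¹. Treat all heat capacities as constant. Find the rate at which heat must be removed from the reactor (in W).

Q_out = 995 W

Extent of reaction ξ = 0.498 × 337 = 167.83 mol/h
Reaction term: ξ·ΔH°_rxn = 167.83 × -12.7 = -2131.4 kJ/h
Sensible, feed 212→25 °C: -8633.6 kJ/h
Outlet flows (mol/h): A 169.17, B 167.83
Sensible, products 25→170 °C: 7181.2 kJ/h
Q = ΔH = -3583.8 kJ/h = -0.9955 kW
Heat removed = 995.5 W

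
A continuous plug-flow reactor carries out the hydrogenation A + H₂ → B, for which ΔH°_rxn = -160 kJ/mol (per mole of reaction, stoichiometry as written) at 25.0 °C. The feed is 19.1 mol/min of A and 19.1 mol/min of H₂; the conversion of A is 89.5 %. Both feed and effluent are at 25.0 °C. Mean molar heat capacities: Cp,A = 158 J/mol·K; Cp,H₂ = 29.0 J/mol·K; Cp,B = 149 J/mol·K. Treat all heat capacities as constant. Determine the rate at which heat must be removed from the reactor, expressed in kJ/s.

Q_out = 45.6 kJ/s

Extent of reaction ξ = 0.895 × 19.1 = 17.095 mol/min
Reaction term: ξ·ΔH°_rxn = 17.095 × -160 = -2735.1 kJ/min
Q = ΔH = -2735.1 kJ/min = -45.585 kW
Heat removed = 45.585 kJ/s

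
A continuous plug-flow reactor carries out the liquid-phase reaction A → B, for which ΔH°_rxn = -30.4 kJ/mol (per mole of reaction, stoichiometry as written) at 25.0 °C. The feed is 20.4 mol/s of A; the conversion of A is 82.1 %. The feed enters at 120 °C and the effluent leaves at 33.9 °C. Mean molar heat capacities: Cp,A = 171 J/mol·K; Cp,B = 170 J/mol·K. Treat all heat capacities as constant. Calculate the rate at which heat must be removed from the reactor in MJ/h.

Q_out = 2910 MJ/h

Extent of reaction ξ = 0.821 × 20.4 = 16.748 mol/s
Reaction term: ξ·ΔH°_rxn = 16.748 × -30.4 = -509.15 kJ/s
Sensible, feed 120→25 °C: -331.4 kJ/s
Outlet flows (mol/s): A 3.6516, B 16.748
Sensible, products 25→33.9 °C: 30.898 kJ/s
Q = ΔH = -809.65 kJ/s = -809.65 kW
Heat removed = 2914.7 MJ/h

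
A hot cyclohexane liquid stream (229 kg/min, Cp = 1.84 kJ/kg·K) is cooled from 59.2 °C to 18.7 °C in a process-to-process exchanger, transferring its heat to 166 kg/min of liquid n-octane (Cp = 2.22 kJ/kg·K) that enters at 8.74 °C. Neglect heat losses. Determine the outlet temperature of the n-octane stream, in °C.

T_c,out = 55.0 °C

Heat released by hot stream: Q = 229 × 1.84 × (59.2 − 18.7) = 17065 kJ/min
Energy balance on cold side (adiabatic exchanger): Q = ṁ_c·Cp_c·(T_c,out − T_c,in)
T_c,out = 8.74 + 17065/(166 × 2.22) = 55.047 °C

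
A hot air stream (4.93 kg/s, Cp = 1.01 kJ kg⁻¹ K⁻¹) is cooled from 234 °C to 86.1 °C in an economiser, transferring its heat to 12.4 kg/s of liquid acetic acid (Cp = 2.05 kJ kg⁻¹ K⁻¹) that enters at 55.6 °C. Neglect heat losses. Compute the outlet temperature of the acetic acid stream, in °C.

Heat released by hot stream: Q = 4.93 × 1.01 × (234 − 86.1) = 736.44 kJ/s
Energy balance on cold side (adiabatic exchanger): Q = ṁ_c·Cp_c·(T_c,out − T_c,in)
T_c,out = 55.6 + 736.44/(12.4 × 2.05) = 84.571 °C

T_c,out = 84.6 °C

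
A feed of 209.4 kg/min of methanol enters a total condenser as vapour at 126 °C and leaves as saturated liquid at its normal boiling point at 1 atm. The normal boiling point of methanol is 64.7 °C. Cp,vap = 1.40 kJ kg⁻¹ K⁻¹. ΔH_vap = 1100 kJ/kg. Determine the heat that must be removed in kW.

Q_c = 4140 kW

vapour 126→64.7 °C: -85.82 kJ/kg
condensation at 64.7 °C: -1100 kJ/kg
Δh = -85.82 + -1100 = -1185.8 kJ/kg
Q = ṁ·Δh = 209.4 kg/min × -1185.8 kJ/kg = -248310 kJ/min
|Q| = 4138.5 kW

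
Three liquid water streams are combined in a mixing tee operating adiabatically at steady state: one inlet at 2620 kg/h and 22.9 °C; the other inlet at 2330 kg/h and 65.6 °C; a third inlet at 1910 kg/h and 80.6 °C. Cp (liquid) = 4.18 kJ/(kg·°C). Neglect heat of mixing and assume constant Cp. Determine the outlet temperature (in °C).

T_out = 53.5 °C

Adiabatic, steady state ⇒ Σ ṁᵢCp,ᵢ(T_out − Tᵢ) = 0
T_out = Σ ṁᵢCp,ᵢTᵢ / Σ ṁᵢCp,ᵢ
      = 1.5332e+06 / 28675 = 53.468 °C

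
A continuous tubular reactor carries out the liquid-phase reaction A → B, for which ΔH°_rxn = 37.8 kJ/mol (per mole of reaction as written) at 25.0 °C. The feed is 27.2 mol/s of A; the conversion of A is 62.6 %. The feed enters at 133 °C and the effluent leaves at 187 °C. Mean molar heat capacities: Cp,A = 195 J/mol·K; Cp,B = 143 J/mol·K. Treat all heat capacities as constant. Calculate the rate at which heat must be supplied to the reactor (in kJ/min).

Extent of reaction ξ = 0.626 × 27.2 = 17.027 mol/s
Reaction term: ξ·ΔH°_rxn = 17.027 × 37.8 = 643.63 kJ/s
Sensible, feed 133→25 °C: -572.83 kJ/s
Outlet flows (mol/s): A 10.173, B 17.027
Sensible, products 25→187 °C: 715.81 kJ/s
Q = ΔH = 786.61 kJ/s = 786.61 kW
Heat supplied = 47196 kJ/min

Q_in = 47200 kJ/min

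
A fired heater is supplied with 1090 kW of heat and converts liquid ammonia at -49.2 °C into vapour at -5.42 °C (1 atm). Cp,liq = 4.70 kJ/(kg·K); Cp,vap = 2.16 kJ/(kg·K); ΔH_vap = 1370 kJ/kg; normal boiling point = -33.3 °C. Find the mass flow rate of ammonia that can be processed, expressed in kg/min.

Δh = 4.70×(-33.3−-49.2) + 1370 + 2.16×(-5.42−-33.3) = 1505 kJ/kg
Q = 1090 kW = 1090 kJ/s = 65400 kJ/min
ṁ = Q/Δh = 65400 / 1505 = 43.457 kg/min

ṁ = 43.5 kg/min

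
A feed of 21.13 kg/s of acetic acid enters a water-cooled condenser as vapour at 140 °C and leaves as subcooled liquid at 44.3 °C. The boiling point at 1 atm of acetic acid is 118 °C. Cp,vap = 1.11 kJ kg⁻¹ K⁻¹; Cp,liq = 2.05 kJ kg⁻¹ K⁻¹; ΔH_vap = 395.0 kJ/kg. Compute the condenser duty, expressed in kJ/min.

Q_c = 723000 kJ/min

vapour 140→118 °C: -24.42 kJ/kg
condensation at 118 °C: -395 kJ/kg
liquid 118→44.3 °C: -151.08 kJ/kg
Δh = -24.42 + -395 + -151.08 = -570.5 kJ/kg
Q = ṁ·Δh = 21.13 kg/s × -570.5 kJ/kg = -12055 kJ/s
|Q| = 12055 kW = 723290 kJ/min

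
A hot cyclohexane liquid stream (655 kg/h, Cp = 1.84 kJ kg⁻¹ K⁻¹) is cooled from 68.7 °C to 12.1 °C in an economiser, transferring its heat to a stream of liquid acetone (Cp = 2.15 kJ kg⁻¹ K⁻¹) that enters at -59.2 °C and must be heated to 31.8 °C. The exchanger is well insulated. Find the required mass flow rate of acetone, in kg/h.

Heat released by hot stream: Q = 655 × 1.84 × (68.7 − 12.1) = 68214 kJ/h
Energy balance on cold side (adiabatic exchanger): Q = ṁ_c·Cp_c·(T_c,out − T_c,in)
ṁ_c = 68214 / [2.15 × (31.8 − -59.2)] = 348.65 kg/h

ṁ_c = 349 kg/h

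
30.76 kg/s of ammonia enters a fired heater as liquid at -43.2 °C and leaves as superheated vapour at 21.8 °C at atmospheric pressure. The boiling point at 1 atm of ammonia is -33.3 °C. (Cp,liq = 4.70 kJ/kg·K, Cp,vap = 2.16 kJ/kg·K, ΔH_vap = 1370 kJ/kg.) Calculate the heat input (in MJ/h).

Q = 170000 MJ/h

liquid -43.2→-33.3 °C: 46.53 kJ/kg
vaporisation at -33.3 °C: 1370 kJ/kg
vapour -33.3→21.8 °C: 119.02 kJ/kg
Δh = 46.53 + 1370 + 119.02 = 1535.5 kJ/kg
Q = ṁ·Δh = 30.76 kg/s × 1535.5 kJ/kg = 47233 kJ/s
|Q| = 47233 kW = 170040 MJ/h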